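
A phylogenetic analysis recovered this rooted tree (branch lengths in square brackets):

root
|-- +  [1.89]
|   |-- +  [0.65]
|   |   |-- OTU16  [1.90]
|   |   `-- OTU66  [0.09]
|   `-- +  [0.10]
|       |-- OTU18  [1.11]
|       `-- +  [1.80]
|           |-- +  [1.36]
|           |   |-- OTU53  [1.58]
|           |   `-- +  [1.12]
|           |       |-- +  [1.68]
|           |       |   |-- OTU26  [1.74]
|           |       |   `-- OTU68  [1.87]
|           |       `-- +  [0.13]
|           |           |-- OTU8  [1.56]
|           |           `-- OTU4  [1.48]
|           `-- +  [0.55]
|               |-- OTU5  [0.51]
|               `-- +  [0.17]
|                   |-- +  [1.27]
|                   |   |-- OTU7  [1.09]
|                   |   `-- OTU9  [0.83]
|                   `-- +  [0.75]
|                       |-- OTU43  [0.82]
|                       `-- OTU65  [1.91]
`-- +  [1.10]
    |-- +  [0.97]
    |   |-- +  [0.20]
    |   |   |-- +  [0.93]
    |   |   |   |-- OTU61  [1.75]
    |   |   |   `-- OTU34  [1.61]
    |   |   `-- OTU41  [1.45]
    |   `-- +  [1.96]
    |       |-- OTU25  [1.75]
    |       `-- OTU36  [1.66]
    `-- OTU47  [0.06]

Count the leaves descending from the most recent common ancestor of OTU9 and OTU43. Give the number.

The MRCA of OTU9 and OTU43 is the node subtending ((OTU7,OTU9),(OTU43,OTU65)).
That clade contains 4 terminal taxa: OTU43, OTU65, OTU7, OTU9.

4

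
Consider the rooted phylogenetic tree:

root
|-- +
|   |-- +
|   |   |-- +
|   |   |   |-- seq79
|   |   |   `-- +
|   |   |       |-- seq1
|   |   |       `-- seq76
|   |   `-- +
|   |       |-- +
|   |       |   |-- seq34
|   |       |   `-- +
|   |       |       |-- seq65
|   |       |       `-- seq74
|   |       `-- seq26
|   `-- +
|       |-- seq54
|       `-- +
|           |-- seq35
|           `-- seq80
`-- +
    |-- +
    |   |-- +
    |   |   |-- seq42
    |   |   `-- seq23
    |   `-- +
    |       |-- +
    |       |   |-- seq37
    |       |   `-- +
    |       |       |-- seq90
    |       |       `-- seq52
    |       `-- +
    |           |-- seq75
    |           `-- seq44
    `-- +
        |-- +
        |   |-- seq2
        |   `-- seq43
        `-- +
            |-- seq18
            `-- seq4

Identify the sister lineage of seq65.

seq74

seq65 attaches to the tree at the node subtending (seq65,seq74).
The other lineage descending from that same node — the sister group — is the single tip seq74.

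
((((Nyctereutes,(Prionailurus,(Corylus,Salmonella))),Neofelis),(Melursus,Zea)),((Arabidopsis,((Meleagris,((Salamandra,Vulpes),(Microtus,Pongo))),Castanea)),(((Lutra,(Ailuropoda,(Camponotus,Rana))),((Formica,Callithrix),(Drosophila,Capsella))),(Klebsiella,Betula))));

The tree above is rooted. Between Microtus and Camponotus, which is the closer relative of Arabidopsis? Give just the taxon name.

The MRCA of Arabidopsis and Microtus subtends (Arabidopsis,((Meleagris,((Salamandra,Vulpes),(Microtus,Pongo))),Castanea)) (7 taxa).
The MRCA of Arabidopsis and Camponotus subtends ((Arabidopsis,((Meleagris,((Salamandra,Vulpes),(Microtus,Pongo))),Castanea)),(((Lutra,(Ailuropoda,(Camponotus,Rana))),((Formica,Callithrix),(Drosophila,Capsella))),(Klebsiella,Betula))) (17 taxa).
The first is nested inside the second, so Arabidopsis shares a more recent common ancestor with Microtus.

Microtus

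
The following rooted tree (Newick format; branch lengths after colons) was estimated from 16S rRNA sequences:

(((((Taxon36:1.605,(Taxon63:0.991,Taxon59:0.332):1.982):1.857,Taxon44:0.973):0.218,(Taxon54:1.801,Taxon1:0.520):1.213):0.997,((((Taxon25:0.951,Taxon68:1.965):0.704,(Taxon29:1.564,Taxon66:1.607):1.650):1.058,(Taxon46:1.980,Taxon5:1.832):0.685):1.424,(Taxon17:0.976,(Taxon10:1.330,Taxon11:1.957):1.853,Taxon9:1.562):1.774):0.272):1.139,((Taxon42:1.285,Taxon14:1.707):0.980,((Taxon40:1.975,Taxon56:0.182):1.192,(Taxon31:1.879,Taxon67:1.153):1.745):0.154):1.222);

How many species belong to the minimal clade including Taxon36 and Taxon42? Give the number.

22

The MRCA of Taxon36 and Taxon42 is the root, so the clade is the entire tree.
That clade contains 22 terminal taxa: Taxon1, Taxon10, Taxon11, Taxon14, Taxon17, Taxon25, Taxon29, Taxon31, Taxon36, Taxon40, Taxon42, Taxon44, Taxon46, Taxon5, Taxon54, Taxon56, Taxon59, Taxon63, Taxon66, Taxon67, Taxon68, Taxon9.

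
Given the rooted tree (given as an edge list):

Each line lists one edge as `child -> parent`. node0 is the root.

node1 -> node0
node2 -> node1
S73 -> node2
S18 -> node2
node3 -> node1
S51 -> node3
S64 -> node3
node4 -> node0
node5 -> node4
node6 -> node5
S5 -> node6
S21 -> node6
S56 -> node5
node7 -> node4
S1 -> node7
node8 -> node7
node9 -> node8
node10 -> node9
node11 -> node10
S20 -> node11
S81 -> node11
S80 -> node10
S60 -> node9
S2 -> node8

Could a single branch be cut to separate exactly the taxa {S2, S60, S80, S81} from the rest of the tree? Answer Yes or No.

No

The MRCA of the listed taxa subtends ((((S20,S81),S80),S60),S2).
That clade also contains S20, which is not in the proposed group, so the group is not monophyletic.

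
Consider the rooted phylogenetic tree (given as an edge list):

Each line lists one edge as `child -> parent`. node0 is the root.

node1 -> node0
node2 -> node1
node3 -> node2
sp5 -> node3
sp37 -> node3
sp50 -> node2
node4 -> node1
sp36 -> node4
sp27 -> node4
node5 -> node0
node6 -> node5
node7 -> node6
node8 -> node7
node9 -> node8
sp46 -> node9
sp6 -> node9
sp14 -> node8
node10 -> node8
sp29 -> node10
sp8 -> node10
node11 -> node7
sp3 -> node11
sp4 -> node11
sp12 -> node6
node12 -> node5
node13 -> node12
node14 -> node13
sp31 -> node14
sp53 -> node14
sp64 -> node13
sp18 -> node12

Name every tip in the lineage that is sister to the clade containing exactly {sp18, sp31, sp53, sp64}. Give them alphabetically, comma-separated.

The clade containing exactly {sp18, sp31, sp53, sp64} attaches to the tree at the node subtending (((((sp46,sp6),sp14,(sp29,sp8)),(sp3,sp4)),sp12),(((sp31,sp53),sp64),sp18)).
The other lineage descending from that same node — the sister group — is ((((sp46,sp6),sp14,(sp29,sp8)),(sp3,sp4)),sp12); its 8 tips in alphabetical order are the answer.

sp12, sp14, sp29, sp3, sp4, sp46, sp6, sp8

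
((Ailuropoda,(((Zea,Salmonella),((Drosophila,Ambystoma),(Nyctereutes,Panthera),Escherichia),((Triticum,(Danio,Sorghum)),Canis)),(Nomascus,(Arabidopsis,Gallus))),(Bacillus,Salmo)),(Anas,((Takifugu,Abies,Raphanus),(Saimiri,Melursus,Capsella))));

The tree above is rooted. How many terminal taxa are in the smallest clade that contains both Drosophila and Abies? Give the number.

24

The MRCA of Drosophila and Abies is the root, so the clade is the entire tree.
That clade contains 24 terminal taxa: Abies, Ailuropoda, Ambystoma, Anas, Arabidopsis, Bacillus, Canis, Capsella, Danio, Drosophila, Escherichia, Gallus, Melursus, Nomascus, Nyctereutes, Panthera, Raphanus, Saimiri, Salmo, Salmonella, Sorghum, Takifugu, Triticum, Zea.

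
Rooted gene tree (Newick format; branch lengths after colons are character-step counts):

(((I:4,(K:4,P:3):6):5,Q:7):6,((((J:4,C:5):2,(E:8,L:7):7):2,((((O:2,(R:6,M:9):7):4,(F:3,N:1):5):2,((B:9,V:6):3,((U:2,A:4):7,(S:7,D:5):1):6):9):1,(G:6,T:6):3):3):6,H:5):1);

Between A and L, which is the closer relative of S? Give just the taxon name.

The MRCA of S and A subtends ((U,A),(S,D)) (4 taxa).
The MRCA of S and L subtends (((J,C),(E,L)),((((O,(R,M)),(F,N)),((B,V),((U,A),(S,D)))),(G,T))) (17 taxa).
The first is nested inside the second, so S shares a more recent common ancestor with A.

A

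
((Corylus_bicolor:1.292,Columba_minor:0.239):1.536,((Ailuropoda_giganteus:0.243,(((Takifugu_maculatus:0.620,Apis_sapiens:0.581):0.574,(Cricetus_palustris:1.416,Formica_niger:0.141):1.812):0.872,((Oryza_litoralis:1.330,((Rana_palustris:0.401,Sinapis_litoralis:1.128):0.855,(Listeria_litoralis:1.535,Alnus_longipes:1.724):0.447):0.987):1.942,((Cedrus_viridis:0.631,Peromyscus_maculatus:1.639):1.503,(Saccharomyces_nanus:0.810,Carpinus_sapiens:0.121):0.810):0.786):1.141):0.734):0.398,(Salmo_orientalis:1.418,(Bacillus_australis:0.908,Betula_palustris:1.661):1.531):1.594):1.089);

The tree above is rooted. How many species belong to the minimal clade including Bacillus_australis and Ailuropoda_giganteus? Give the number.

The MRCA of Bacillus_australis and Ailuropoda_giganteus is the node subtending ((Ailuropoda_giganteus,(((Takifugu_maculatus,Apis_sapiens),(Cricetus_palustris,Formica_niger)),((Oryza_litoralis,((Rana_palustris,Sinapis_litoralis),(Listeria_litoralis,Alnus_longipes))),((Cedrus_viridis,Peromyscus_maculatus),(Saccharomyces_nanus,Carpinus_sapiens))))),(Salmo_orientalis,(Bacillus_australis,Betula_palustris))).
That clade contains 17 terminal taxa: Ailuropoda_giganteus, Alnus_longipes, Apis_sapiens, Bacillus_australis, Betula_palustris, Carpinus_sapiens, Cedrus_viridis, Cricetus_palustris, Formica_niger, Listeria_litoralis, Oryza_litoralis, Peromyscus_maculatus, Rana_palustris, Saccharomyces_nanus, Salmo_orientalis, Sinapis_litoralis, Takifugu_maculatus.

17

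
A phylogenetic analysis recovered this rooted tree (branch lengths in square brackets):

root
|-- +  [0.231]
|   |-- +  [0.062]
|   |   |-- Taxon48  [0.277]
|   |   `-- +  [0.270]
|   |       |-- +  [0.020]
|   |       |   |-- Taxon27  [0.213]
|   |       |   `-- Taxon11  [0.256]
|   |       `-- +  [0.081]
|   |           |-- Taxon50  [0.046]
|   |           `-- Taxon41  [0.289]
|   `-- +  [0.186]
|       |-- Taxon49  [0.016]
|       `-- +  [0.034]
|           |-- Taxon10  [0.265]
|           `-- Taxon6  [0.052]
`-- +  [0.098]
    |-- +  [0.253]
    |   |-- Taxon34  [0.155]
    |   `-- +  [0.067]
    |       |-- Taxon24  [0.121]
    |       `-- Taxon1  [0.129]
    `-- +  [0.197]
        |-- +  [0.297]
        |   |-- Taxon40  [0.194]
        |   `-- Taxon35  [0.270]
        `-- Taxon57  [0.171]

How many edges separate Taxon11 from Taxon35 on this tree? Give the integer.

The MRCA of Taxon11 and Taxon35 is the root of the tree.
From Taxon11 up to that node: 5 branches. From Taxon35 up to the same node: 4 branches. Total: 5 + 4 = 9.

9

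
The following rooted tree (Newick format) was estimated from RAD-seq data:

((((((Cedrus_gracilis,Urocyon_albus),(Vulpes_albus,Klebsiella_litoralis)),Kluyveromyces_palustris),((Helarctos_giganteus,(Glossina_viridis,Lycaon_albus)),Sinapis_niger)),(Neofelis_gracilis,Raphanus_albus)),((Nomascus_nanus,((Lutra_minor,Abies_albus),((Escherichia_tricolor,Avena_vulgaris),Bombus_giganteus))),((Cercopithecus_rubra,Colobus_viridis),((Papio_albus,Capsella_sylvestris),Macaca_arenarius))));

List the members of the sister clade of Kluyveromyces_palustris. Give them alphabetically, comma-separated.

Kluyveromyces_palustris attaches to the tree at the node subtending (((Cedrus_gracilis,Urocyon_albus),(Vulpes_albus,Klebsiella_litoralis)),Kluyveromyces_palustris).
The other lineage descending from that same node — the sister group — is ((Cedrus_gracilis,Urocyon_albus),(Vulpes_albus,Klebsiella_litoralis)); its 4 tips in alphabetical order are the answer.

Cedrus_gracilis, Klebsiella_litoralis, Urocyon_albus, Vulpes_albus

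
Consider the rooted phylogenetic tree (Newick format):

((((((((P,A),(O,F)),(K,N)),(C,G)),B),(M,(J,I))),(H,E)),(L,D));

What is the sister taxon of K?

K attaches to the tree at the node subtending (K,N).
The other lineage descending from that same node — the sister group — is the single tip N.

N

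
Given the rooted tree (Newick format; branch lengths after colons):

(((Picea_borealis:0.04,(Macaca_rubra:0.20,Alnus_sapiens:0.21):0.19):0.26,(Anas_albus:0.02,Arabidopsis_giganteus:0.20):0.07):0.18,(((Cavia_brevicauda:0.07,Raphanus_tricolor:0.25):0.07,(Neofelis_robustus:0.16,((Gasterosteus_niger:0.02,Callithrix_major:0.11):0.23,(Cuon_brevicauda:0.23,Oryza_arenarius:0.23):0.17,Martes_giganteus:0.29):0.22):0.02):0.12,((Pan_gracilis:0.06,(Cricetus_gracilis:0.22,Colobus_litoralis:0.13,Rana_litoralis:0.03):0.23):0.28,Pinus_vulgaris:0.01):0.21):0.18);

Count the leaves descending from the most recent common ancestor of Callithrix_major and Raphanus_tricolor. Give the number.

The MRCA of Callithrix_major and Raphanus_tricolor is the node subtending ((Cavia_brevicauda,Raphanus_tricolor),(Neofelis_robustus,((Gasterosteus_niger,Callithrix_major),(Cuon_brevicauda,Oryza_arenarius),Martes_giganteus))).
That clade contains 8 terminal taxa: Callithrix_major, Cavia_brevicauda, Cuon_brevicauda, Gasterosteus_niger, Martes_giganteus, Neofelis_robustus, Oryza_arenarius, Raphanus_tricolor.

8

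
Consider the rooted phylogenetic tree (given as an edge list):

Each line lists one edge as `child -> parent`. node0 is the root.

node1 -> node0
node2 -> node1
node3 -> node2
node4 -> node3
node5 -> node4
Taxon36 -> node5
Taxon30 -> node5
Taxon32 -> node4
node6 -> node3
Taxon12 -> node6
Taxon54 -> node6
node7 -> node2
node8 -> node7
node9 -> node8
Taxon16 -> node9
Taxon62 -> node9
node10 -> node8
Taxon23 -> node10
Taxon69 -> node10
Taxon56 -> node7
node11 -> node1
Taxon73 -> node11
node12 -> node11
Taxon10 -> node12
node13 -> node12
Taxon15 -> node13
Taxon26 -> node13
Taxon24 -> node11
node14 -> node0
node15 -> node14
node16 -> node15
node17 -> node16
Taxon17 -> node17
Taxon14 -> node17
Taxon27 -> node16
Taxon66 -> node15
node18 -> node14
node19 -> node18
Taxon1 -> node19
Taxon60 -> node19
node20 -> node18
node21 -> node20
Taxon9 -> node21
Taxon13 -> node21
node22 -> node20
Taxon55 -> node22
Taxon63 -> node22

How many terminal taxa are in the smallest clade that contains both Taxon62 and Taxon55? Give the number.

The MRCA of Taxon62 and Taxon55 is the root, so the clade is the entire tree.
That clade contains 25 terminal taxa: Taxon1, Taxon10, Taxon12, Taxon13, Taxon14, Taxon15, Taxon16, Taxon17, Taxon23, Taxon24, Taxon26, Taxon27, Taxon30, Taxon32, Taxon36, Taxon54, Taxon55, Taxon56, Taxon60, Taxon62, Taxon63, Taxon66, Taxon69, Taxon73, Taxon9.

25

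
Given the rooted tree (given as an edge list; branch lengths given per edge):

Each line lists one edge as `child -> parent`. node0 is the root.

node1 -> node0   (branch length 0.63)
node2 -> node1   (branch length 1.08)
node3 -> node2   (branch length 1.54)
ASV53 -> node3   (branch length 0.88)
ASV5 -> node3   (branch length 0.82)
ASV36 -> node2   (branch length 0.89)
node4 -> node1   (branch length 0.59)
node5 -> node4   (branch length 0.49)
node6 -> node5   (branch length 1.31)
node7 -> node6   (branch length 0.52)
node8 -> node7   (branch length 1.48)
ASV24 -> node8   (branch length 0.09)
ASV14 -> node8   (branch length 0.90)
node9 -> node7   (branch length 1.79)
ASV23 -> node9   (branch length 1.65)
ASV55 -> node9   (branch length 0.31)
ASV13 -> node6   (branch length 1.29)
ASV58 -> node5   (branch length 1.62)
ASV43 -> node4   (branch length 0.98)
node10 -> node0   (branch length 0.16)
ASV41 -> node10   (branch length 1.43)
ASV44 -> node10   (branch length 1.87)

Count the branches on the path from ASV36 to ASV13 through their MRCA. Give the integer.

The MRCA of ASV36 and ASV13 is the node subtending (((ASV53,ASV5),ASV36),(((((ASV24,ASV14),(ASV23,ASV55)),ASV13),ASV58),ASV43)).
From ASV36 up to that node: 2 branches. From ASV13 up to the same node: 4 branches. Total: 2 + 4 = 6.

6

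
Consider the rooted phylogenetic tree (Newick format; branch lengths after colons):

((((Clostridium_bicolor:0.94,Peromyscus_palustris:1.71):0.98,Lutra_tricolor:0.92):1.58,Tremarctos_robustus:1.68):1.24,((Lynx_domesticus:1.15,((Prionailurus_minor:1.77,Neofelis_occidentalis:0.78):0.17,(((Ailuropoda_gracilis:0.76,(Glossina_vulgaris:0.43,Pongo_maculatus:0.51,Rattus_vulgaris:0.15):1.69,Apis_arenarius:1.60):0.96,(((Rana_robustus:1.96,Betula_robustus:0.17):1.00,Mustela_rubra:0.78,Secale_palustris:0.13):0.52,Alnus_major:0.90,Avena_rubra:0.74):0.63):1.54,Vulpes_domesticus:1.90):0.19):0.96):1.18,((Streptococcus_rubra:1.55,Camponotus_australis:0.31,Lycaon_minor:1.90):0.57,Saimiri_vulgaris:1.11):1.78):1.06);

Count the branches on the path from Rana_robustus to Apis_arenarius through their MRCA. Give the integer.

6

The MRCA of Rana_robustus and Apis_arenarius is the node subtending ((Ailuropoda_gracilis,(Glossina_vulgaris,Pongo_maculatus,Rattus_vulgaris),Apis_arenarius),(((Rana_robustus,Betula_robustus),Mustela_rubra,Secale_palustris),Alnus_major,Avena_rubra)).
From Rana_robustus up to that node: 4 branches. From Apis_arenarius up to the same node: 2 branches. Total: 4 + 2 = 6.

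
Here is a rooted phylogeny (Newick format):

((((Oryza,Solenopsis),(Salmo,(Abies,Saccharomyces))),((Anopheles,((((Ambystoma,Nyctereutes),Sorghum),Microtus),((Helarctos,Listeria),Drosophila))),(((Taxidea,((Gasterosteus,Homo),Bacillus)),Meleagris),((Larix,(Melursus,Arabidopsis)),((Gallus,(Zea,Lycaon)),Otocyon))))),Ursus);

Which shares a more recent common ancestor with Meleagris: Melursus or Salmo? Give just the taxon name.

The MRCA of Meleagris and Melursus subtends (((Taxidea,((Gasterosteus,Homo),Bacillus)),Meleagris),((Larix,(Melursus,Arabidopsis)),((Gallus,(Zea,Lycaon)),Otocyon))) (12 taxa).
The MRCA of Meleagris and Salmo subtends (((Oryza,Solenopsis),(Salmo,(Abies,Saccharomyces))),((Anopheles,((((Ambystoma,Nyctereutes),Sorghum),Microtus),((Helarctos,Listeria),Drosophila))),(((Taxidea,((Gasterosteus,Homo),Bacillus)),Meleagris),((Larix,(Melursus,Arabidopsis)),((Gallus,(Zea,Lycaon)),Otocyon))))) (25 taxa).
The first is nested inside the second, so Meleagris shares a more recent common ancestor with Melursus.

Melursus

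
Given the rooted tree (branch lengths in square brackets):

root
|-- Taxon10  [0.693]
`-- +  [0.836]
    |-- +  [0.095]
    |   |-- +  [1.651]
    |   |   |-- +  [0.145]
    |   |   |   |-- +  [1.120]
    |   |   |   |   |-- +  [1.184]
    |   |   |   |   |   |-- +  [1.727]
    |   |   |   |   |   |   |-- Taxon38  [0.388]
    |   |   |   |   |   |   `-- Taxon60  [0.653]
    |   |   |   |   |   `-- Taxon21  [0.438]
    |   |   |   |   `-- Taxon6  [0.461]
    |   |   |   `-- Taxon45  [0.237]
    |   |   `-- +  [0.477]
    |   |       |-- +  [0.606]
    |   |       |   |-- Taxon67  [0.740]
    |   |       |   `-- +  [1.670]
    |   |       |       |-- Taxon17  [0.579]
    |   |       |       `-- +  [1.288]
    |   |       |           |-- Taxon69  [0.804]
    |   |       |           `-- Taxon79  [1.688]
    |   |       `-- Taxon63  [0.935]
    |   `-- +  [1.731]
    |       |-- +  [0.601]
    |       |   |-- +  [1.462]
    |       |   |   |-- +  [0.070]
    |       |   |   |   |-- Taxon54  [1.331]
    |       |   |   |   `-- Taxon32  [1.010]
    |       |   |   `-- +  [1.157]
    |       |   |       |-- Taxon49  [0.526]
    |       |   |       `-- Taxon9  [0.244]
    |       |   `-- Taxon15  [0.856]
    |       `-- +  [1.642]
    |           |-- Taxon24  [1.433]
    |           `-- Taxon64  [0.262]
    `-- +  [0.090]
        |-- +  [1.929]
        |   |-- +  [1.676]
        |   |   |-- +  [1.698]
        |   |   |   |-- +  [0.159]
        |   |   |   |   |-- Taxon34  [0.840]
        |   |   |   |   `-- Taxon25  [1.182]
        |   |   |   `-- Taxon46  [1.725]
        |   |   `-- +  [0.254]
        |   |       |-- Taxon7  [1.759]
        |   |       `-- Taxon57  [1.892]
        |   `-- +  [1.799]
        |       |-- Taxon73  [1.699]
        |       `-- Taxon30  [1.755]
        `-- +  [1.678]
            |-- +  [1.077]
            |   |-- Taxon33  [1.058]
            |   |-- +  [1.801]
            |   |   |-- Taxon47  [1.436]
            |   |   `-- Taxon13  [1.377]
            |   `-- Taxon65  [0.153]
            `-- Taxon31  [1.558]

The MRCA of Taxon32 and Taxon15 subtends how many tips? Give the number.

The MRCA of Taxon32 and Taxon15 is the node subtending (((Taxon54,Taxon32),(Taxon49,Taxon9)),Taxon15).
That clade contains 5 terminal taxa: Taxon15, Taxon32, Taxon49, Taxon54, Taxon9.

5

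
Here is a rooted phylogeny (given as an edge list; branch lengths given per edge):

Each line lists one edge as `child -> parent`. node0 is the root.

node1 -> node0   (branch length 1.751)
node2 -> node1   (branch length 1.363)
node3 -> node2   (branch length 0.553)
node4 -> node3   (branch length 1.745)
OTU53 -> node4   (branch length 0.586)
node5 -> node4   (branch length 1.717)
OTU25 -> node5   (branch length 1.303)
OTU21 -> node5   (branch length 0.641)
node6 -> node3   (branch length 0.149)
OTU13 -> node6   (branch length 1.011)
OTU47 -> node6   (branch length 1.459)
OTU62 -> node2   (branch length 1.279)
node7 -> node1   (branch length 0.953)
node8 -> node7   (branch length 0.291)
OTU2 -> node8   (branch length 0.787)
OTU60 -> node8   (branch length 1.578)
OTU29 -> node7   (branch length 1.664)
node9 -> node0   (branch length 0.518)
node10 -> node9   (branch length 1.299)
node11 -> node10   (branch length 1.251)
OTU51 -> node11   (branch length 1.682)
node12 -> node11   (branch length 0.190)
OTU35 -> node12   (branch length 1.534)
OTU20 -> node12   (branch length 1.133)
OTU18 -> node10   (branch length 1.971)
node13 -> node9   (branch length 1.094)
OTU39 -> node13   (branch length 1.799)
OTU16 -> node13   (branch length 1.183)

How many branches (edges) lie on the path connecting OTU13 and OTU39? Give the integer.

The MRCA of OTU13 and OTU39 is the root of the tree.
From OTU13 up to that node: 5 branches. From OTU39 up to the same node: 3 branches. Total: 5 + 3 = 8.

8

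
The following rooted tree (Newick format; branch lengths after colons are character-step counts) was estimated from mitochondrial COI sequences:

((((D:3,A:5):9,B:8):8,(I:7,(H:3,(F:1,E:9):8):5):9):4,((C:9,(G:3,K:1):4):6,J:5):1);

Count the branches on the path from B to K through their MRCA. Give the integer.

7

The MRCA of B and K is the root of the tree.
From B up to that node: 3 branches. From K up to the same node: 4 branches. Total: 3 + 4 = 7.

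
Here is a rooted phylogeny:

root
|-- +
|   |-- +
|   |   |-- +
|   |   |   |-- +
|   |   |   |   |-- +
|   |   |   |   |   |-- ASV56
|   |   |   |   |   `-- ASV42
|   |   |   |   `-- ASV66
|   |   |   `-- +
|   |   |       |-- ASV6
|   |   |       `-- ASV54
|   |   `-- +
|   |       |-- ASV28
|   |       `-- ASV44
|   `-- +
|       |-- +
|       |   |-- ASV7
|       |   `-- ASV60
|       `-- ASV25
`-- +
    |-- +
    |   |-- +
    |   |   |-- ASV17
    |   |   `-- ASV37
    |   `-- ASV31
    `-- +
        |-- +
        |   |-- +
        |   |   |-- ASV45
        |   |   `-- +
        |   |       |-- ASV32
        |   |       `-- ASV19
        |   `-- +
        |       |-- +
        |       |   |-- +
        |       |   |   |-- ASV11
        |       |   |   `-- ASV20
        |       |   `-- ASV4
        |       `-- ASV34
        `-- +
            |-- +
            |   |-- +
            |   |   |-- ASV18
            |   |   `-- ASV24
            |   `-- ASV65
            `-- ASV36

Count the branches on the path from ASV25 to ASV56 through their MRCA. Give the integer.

The MRCA of ASV25 and ASV56 is the node subtending (((((ASV56,ASV42),ASV66),(ASV6,ASV54)),(ASV28,ASV44)),((ASV7,ASV60),ASV25)).
From ASV25 up to that node: 2 branches. From ASV56 up to the same node: 5 branches. Total: 2 + 5 = 7.

7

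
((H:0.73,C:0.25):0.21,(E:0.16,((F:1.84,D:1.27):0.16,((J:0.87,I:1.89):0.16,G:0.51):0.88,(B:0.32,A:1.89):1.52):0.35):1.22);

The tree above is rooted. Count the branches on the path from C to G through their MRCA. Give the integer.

6

The MRCA of C and G is the root of the tree.
From C up to that node: 2 branches. From G up to the same node: 4 branches. Total: 2 + 4 = 6.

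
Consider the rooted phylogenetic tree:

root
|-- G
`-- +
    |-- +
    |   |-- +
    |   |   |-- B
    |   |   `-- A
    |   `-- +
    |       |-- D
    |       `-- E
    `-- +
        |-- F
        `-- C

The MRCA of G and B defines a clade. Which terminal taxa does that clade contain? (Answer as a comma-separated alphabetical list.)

A, B, C, D, E, F, G

Tracing G: it attaches directly to the root.
Tracing B: it sits inside (B,A).
The smallest clade enclosing both is the whole tree (their MRCA is the root), so the answer is all 7 tips in alphabetical order.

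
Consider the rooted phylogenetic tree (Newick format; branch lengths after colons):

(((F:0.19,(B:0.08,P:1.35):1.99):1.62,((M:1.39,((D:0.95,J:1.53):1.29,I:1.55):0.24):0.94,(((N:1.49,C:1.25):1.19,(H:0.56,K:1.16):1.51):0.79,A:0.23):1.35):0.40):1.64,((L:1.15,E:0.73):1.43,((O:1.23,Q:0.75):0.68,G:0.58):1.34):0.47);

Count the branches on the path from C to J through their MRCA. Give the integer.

8

The MRCA of C and J is the node subtending ((M,((D,J),I)),(((N,C),(H,K)),A)).
From C up to that node: 4 branches. From J up to the same node: 4 branches. Total: 4 + 4 = 8.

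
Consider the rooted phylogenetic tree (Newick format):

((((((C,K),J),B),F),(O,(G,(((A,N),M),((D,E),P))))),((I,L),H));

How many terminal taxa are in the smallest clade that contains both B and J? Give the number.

4

The MRCA of B and J is the node subtending (((C,K),J),B).
That clade contains 4 terminal taxa: B, C, J, K.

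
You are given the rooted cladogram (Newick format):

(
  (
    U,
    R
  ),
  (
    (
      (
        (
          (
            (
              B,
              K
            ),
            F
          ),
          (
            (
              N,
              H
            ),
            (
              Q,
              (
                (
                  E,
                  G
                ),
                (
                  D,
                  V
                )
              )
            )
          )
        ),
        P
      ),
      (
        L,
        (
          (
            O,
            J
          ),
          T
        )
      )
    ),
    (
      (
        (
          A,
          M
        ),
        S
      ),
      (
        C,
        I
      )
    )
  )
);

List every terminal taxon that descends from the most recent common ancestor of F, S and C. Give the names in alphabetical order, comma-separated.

Tracing F: it sits inside ((B,K),F).
Tracing S: it sits inside ((A,M),S).
Tracing C: it sits inside (C,I).
The smallest clade enclosing all 3 is ((((((B,K),F),((N,H),(Q,((E,G),(D,V))))),P),(L,((O,J),T))),(((A,M),S),(C,I))); the answer is its 20 terminal taxa in alphabetical order.

A, B, C, D, E, F, G, H, I, J, K, L, M, N, O, P, Q, S, T, V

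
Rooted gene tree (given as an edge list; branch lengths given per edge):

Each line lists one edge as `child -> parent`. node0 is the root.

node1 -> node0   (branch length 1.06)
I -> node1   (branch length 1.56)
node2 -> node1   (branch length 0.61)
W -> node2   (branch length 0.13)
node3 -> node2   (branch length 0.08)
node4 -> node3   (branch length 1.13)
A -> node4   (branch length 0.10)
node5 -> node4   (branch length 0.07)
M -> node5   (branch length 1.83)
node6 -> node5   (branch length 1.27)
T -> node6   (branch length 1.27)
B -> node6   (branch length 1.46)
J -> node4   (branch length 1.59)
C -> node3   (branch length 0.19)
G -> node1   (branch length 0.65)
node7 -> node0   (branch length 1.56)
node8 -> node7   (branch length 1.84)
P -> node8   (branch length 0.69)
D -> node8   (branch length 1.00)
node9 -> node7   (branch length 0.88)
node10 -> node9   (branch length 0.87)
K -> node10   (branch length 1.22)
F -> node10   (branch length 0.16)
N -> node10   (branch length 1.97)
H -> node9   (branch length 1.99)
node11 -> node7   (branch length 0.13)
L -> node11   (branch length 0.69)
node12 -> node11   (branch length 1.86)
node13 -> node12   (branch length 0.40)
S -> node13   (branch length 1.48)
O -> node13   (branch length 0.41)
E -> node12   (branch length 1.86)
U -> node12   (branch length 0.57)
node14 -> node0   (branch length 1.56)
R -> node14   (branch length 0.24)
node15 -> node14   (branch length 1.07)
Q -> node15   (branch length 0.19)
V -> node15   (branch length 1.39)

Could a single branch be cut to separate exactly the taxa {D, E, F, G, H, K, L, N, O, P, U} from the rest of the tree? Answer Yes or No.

No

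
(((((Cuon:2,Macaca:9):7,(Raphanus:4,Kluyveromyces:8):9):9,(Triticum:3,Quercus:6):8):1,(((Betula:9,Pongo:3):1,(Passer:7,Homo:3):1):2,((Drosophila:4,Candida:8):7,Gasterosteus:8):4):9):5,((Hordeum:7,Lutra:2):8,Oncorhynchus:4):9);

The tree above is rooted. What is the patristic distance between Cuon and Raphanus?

The path runs Cuon → … → MRCA → … → Raphanus; the MRCA is the node subtending ((Cuon,Macaca),(Raphanus,Kluyveromyces)).
Branch lengths along that path: 2 + 7 + 9 + 4 = 22.

22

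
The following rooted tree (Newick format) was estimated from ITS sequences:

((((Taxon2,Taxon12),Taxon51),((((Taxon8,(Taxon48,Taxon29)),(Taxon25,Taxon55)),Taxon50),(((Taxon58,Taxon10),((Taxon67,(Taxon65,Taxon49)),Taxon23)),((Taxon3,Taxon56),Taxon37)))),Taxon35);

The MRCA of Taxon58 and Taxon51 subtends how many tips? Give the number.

The MRCA of Taxon58 and Taxon51 is the node subtending (((Taxon2,Taxon12),Taxon51),((((Taxon8,(Taxon48,Taxon29)),(Taxon25,Taxon55)),Taxon50),(((Taxon58,Taxon10),((Taxon67,(Taxon65,Taxon49)),Taxon23)),((Taxon3,Taxon56),Taxon37)))).
That clade contains 18 terminal taxa: Taxon10, Taxon12, Taxon2, Taxon23, Taxon25, Taxon29, Taxon3, Taxon37, Taxon48, Taxon49, Taxon50, Taxon51, Taxon55, Taxon56, Taxon58, Taxon65, Taxon67, Taxon8.

18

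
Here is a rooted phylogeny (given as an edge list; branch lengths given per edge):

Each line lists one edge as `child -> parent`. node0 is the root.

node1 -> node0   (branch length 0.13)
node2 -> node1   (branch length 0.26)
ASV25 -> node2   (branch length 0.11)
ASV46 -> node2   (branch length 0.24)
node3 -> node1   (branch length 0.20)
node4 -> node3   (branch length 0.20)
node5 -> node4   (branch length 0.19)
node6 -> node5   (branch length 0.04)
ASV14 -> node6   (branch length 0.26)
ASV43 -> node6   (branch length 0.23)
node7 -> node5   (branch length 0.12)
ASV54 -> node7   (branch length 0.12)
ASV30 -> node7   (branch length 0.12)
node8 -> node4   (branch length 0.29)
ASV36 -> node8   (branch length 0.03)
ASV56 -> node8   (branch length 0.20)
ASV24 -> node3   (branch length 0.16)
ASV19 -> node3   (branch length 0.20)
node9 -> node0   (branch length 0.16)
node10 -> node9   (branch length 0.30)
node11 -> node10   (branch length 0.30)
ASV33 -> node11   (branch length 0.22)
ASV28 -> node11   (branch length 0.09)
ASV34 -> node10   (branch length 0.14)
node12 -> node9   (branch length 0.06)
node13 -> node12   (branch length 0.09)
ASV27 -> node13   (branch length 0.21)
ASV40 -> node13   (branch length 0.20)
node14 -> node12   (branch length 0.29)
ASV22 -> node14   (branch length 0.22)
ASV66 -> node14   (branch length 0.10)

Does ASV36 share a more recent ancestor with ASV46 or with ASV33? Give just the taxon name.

ASV46

The MRCA of ASV36 and ASV46 subtends ((ASV25,ASV46),((((ASV14,ASV43),(ASV54,ASV30)),(ASV36,ASV56)),ASV24,ASV19)) (10 taxa).
The MRCA of ASV36 and ASV33 is the root, subtending the entire tree (17 taxa).
The first is nested inside the second, so ASV36 shares a more recent common ancestor with ASV46.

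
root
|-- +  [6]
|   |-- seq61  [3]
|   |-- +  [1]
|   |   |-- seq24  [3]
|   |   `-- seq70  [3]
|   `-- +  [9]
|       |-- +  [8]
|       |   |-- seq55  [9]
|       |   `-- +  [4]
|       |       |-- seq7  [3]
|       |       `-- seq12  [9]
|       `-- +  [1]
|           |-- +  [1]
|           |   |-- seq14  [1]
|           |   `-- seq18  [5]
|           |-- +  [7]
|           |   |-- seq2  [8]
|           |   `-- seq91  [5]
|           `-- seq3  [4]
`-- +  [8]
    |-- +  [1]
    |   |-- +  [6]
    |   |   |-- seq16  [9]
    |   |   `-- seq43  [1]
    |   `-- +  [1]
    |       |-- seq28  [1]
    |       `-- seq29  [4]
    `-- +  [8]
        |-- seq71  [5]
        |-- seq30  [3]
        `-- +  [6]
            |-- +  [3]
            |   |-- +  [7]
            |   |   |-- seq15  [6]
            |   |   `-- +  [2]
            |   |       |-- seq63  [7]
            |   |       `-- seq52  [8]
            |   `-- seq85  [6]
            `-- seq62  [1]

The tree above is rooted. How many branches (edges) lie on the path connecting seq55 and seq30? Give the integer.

The MRCA of seq55 and seq30 is the root of the tree.
From seq55 up to that node: 4 branches. From seq30 up to the same node: 3 branches. Total: 4 + 3 = 7.

7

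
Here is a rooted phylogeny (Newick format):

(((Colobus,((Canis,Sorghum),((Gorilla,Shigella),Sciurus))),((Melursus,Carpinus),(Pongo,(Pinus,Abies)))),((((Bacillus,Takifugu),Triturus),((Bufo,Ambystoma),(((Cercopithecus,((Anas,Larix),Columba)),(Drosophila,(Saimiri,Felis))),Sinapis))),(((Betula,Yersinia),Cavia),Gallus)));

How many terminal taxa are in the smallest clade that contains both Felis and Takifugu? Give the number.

13

The MRCA of Felis and Takifugu is the node subtending (((Bacillus,Takifugu),Triturus),((Bufo,Ambystoma),(((Cercopithecus,((Anas,Larix),Columba)),(Drosophila,(Saimiri,Felis))),Sinapis))).
That clade contains 13 terminal taxa: Ambystoma, Anas, Bacillus, Bufo, Cercopithecus, Columba, Drosophila, Felis, Larix, Saimiri, Sinapis, Takifugu, Triturus.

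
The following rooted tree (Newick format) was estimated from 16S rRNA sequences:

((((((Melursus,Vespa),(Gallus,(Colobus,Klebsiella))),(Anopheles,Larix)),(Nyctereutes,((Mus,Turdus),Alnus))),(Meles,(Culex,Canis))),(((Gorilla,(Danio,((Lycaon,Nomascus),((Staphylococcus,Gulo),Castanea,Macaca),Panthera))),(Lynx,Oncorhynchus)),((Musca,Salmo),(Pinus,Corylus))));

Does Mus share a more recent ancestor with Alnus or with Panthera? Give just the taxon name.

Alnus

The MRCA of Mus and Alnus subtends ((Mus,Turdus),Alnus) (3 taxa).
The MRCA of Mus and Panthera is the root, subtending the entire tree (29 taxa).
The first is nested inside the second, so Mus shares a more recent common ancestor with Alnus.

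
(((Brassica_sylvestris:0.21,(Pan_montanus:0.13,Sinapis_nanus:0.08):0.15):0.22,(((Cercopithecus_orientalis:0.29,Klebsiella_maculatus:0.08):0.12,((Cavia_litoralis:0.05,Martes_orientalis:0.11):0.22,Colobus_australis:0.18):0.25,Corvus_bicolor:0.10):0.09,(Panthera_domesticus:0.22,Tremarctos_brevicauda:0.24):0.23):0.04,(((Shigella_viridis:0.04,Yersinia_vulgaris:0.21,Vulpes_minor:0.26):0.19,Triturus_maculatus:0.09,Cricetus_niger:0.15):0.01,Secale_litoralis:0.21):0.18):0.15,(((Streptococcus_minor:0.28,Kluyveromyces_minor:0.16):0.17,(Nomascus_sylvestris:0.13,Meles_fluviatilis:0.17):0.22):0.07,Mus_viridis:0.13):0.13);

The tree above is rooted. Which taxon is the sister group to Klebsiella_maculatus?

Cercopithecus_orientalis

Klebsiella_maculatus attaches to the tree at the node subtending (Cercopithecus_orientalis,Klebsiella_maculatus).
The other lineage descending from that same node — the sister group — is the single tip Cercopithecus_orientalis.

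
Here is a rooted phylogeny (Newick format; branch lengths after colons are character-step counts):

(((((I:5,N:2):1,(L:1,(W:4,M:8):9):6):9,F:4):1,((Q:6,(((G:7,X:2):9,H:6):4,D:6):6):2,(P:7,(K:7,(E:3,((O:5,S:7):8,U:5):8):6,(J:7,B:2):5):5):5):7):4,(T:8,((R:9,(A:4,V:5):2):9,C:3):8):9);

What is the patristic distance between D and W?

The path runs D → … → MRCA → … → W; the MRCA is the node subtending ((((I,N),(L,(W,M))),F),((Q,(((G,X),H),D)),(P,(K,(E,((O,S),U)),(J,B))))).
Branch lengths along that path: 6 + 6 + 2 + 7 + 1 + 9 + 6 + 9 + 4 = 50.

50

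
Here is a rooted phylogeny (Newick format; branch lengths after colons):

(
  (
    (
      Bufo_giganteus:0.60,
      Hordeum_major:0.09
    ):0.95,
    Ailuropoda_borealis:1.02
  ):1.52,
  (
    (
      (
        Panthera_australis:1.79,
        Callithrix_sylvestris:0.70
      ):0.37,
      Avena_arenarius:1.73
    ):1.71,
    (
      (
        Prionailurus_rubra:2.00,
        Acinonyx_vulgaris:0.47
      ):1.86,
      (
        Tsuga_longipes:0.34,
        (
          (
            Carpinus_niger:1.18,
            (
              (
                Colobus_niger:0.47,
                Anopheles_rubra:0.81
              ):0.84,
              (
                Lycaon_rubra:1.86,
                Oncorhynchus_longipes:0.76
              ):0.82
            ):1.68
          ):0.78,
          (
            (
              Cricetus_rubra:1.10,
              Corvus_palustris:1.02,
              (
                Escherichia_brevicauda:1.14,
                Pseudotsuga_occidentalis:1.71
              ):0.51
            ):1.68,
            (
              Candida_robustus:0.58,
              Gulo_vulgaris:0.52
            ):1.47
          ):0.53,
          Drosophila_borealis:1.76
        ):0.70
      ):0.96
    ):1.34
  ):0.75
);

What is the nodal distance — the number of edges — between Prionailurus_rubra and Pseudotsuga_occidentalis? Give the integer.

8

The MRCA of Prionailurus_rubra and Pseudotsuga_occidentalis is the node subtending ((Prionailurus_rubra,Acinonyx_vulgaris),(Tsuga_longipes,((Carpinus_niger,((Colobus_niger,Anopheles_rubra),(Lycaon_rubra,Oncorhynchus_longipes))),((Cricetus_rubra,Corvus_palustris,(Escherichia_brevicauda,Pseudotsuga_occidentalis)),(Candida_robustus,Gulo_vulgaris)),Drosophila_borealis))).
From Prionailurus_rubra up to that node: 2 branches. From Pseudotsuga_occidentalis up to the same node: 6 branches. Total: 2 + 6 = 8.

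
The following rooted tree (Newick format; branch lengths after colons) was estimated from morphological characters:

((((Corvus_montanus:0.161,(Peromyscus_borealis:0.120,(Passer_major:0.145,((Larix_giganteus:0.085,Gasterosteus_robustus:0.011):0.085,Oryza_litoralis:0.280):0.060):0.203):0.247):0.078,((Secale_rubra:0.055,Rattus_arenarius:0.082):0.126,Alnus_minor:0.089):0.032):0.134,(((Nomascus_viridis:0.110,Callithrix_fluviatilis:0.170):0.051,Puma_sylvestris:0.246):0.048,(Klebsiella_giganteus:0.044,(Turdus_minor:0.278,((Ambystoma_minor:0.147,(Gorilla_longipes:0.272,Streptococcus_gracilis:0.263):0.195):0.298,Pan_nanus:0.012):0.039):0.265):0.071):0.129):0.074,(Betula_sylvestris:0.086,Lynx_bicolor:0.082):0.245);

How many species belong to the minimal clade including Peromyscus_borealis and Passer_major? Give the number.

5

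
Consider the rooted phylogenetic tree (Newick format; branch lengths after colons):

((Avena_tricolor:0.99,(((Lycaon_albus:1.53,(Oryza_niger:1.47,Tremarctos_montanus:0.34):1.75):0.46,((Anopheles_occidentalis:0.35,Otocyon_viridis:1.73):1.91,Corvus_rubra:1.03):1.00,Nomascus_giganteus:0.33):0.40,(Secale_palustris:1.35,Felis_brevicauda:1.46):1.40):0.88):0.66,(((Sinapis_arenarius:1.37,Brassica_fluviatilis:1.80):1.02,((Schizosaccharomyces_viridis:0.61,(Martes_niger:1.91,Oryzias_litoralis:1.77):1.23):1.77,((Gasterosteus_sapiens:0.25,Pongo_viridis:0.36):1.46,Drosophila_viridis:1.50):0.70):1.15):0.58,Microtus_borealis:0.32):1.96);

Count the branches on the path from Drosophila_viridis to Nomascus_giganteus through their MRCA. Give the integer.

9

The MRCA of Drosophila_viridis and Nomascus_giganteus is the root of the tree.
From Drosophila_viridis up to that node: 5 branches. From Nomascus_giganteus up to the same node: 4 branches. Total: 5 + 4 = 9.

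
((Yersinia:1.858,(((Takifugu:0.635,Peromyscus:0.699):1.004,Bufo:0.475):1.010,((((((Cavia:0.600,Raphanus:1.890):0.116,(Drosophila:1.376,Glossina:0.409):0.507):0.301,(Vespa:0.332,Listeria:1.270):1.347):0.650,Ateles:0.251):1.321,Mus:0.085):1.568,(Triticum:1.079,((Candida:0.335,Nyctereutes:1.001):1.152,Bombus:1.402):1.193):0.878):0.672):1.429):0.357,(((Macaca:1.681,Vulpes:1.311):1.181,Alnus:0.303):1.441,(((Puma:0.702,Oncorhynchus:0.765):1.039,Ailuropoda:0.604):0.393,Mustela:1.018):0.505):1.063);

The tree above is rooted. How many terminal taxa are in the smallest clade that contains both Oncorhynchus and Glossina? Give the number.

23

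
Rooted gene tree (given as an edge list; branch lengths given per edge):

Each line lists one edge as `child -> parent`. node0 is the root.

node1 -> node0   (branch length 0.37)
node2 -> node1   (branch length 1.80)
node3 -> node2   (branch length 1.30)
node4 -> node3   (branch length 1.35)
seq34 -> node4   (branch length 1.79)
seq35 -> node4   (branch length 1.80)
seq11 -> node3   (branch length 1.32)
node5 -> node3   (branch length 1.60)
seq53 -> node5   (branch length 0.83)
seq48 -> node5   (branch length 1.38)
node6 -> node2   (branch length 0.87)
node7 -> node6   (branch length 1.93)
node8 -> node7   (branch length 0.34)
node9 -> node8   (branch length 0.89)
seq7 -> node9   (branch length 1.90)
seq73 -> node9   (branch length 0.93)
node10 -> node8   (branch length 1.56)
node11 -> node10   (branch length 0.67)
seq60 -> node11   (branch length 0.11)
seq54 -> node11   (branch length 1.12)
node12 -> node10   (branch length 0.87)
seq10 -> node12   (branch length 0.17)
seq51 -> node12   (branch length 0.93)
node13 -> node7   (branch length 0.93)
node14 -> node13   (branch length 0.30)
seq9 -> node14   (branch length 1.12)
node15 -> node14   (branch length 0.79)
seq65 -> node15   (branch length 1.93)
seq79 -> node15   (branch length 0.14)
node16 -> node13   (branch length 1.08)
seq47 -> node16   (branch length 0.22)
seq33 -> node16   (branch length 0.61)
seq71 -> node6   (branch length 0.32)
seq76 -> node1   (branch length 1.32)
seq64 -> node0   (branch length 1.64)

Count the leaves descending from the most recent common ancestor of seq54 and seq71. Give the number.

The MRCA of seq54 and seq71 is the node subtending ((((seq7,seq73),((seq60,seq54),(seq10,seq51))),((seq9,(seq65,seq79)),(seq47,seq33))),seq71).
That clade contains 12 terminal taxa: seq10, seq33, seq47, seq51, seq54, seq60, seq65, seq7, seq71, seq73, seq79, seq9.

12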